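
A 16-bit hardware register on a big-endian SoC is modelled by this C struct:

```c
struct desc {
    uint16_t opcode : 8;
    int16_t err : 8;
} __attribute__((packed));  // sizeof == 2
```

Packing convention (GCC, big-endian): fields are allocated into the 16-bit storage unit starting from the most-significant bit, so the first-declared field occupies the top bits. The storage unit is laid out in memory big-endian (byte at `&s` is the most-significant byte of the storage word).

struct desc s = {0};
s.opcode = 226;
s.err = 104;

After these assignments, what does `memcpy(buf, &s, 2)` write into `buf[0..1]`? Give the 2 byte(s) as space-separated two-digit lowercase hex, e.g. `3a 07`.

[8+:8] opcode=226 & 0xff = 0xe2; word=0xe200
[0+:8] err=104 & 0xff = 0x68; word=0xe268
word = 0xe268 → big-endian bytes:
  [0]=0xe2  [1]=0x68

e2 68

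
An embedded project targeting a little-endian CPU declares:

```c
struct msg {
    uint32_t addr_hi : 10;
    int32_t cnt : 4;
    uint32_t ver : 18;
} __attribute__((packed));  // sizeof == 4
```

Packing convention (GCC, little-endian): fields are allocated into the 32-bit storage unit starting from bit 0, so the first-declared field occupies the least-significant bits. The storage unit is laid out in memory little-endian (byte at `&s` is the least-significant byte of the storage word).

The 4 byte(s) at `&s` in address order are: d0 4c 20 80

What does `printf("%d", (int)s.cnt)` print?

[0]=0xd0 [1]=0x4c [2]=0x20 [3]=0x80 (little-endian) → word 0x80204cd0
addr_hi:10 @ bit 0 → (0x80204cd0>>0)&0x3ff = 0xd0
cnt:4 @ bit 10 → (0x80204cd0>>10)&0xf = 0x3  ←
ver:18 @ bit 14 → (0x80204cd0>>14)&0x3ffff = 0x20081
cnt signed 4b, MSB=0: value = 3

3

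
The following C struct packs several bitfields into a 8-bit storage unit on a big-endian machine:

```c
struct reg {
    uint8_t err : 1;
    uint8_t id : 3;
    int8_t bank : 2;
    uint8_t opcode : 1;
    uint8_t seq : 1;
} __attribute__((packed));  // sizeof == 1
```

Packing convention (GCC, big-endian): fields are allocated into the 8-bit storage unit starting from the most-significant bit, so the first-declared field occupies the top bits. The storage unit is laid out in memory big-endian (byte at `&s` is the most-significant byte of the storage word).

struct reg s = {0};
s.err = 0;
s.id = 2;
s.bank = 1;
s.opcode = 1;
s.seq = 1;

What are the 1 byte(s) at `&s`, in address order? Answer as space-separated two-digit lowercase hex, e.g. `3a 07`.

[7+:1] err=0 & 0x1 = 0x0; word=0x00
[4+:3] id=2 & 0x7 = 0x2; word=0x20
[2+:2] bank=1 & 0x3 = 0x1; word=0x24
[1+:1] opcode=1 & 0x1 = 0x1; word=0x26
[0+:1] seq=1 & 0x1 = 0x1; word=0x27
word = 0x27 → big-endian bytes:
  [0]=0x27

27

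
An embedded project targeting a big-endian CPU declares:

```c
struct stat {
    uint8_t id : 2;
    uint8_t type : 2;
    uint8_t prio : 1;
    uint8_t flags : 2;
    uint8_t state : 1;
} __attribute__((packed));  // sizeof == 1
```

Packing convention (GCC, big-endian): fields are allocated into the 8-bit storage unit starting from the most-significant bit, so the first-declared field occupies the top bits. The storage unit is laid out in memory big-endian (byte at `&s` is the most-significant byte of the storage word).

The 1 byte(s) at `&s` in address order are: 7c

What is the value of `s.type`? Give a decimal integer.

[0]=0x7c (big-endian) → word 0x7c
id:2 @ bit 6 → (0x7c>>6)&0x3 = 0x1
type:2 @ bit 4 → (0x7c>>4)&0x3 = 0x3  ←
prio:1 @ bit 3 → (0x7c>>3)&0x1 = 0x1
flags:2 @ bit 1 → (0x7c>>1)&0x3 = 0x2
state:1 @ bit 0 → (0x7c>>0)&0x1 = 0x0

3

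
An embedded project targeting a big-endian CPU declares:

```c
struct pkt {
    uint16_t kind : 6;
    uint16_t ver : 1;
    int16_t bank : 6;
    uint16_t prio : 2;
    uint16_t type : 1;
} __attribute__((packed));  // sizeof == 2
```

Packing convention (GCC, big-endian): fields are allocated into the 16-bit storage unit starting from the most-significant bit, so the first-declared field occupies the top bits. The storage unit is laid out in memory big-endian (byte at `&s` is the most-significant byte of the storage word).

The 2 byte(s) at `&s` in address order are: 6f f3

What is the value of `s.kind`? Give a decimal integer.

[0]=0x6f [1]=0xf3 (big-endian) → word 0x6ff3
kind:6 @ bit 10 → (0x6ff3>>10)&0x3f = 0x1b  ←
ver:1 @ bit 9 → (0x6ff3>>9)&0x1 = 0x1
bank:6 @ bit 3 → (0x6ff3>>3)&0x3f = 0x3e
prio:2 @ bit 1 → (0x6ff3>>1)&0x3 = 0x1
type:1 @ bit 0 → (0x6ff3>>0)&0x1 = 0x1

27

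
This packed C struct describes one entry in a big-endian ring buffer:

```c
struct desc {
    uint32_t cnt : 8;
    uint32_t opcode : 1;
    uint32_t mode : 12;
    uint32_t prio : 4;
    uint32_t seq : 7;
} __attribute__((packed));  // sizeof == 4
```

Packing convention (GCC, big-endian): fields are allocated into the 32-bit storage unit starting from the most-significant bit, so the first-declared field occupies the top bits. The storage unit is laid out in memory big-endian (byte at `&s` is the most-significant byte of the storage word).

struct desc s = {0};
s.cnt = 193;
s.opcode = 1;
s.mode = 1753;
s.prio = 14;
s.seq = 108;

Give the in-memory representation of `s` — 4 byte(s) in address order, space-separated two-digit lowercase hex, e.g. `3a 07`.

[24+:8] cnt=193 & 0xff = 0xc1; word=0xc1000000
[23+:1] opcode=1 & 0x1 = 0x1; word=0xc1800000
[11+:12] mode=1753 & 0xfff = 0x6d9; word=0xc1b6c800
[7+:4] prio=14 & 0xf = 0xe; word=0xc1b6cf00
[0+:7] seq=108 & 0x7f = 0x6c; word=0xc1b6cf6c
word = 0xc1b6cf6c → big-endian bytes:
  [0]=0xc1  [1]=0xb6  [2]=0xcf  [3]=0x6c

c1 b6 cf 6c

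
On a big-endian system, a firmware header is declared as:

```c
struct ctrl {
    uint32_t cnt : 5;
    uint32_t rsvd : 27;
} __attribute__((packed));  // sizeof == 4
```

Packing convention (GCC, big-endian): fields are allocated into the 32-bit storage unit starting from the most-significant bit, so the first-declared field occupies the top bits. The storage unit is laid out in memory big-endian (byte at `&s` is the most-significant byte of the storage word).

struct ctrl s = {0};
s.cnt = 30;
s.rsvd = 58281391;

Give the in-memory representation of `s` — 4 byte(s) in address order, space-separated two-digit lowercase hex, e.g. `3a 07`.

cnt:5 = 30 → 0x1e << 27 → word 0xf0000000
rsvd:27 = 58281391 → 0x3794daf << 0 → word 0xf3794daf
word = 0xf3794daf → big-endian bytes:
  [0]=0xf3  [1]=0x79  [2]=0x4d  [3]=0xaf

f3 79 4d af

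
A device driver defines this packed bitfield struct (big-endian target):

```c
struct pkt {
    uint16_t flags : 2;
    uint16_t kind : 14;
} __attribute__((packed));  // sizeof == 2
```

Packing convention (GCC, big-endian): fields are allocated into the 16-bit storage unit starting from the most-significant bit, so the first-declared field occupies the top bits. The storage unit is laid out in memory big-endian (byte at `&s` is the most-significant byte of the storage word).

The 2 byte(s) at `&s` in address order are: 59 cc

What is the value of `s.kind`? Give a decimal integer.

6604

[0]=0x59 [1]=0xcc (big-endian) → word 0x59cc
flags [14+:2] = (word>>14) & 0x3 = 1
kind [0+:14] = (word>>0) & 0x3fff = 6604  ←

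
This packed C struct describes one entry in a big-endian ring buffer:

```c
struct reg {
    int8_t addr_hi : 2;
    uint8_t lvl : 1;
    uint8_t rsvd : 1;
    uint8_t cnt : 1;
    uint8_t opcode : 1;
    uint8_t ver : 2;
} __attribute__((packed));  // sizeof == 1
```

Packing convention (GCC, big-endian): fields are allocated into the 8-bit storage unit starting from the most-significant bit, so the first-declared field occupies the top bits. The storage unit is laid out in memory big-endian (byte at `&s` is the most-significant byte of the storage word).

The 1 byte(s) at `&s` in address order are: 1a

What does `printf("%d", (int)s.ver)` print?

[0]=0x1a (big-endian) → word 0x1a
addr_hi [6+:2] = (word>>6) & 0x3 = 0
lvl [5+:1] = (word>>5) & 0x1 = 0
rsvd [4+:1] = (word>>4) & 0x1 = 1
cnt [3+:1] = (word>>3) & 0x1 = 1
opcode [2+:1] = (word>>2) & 0x1 = 0
ver [0+:2] = (word>>0) & 0x3 = 2  ←

2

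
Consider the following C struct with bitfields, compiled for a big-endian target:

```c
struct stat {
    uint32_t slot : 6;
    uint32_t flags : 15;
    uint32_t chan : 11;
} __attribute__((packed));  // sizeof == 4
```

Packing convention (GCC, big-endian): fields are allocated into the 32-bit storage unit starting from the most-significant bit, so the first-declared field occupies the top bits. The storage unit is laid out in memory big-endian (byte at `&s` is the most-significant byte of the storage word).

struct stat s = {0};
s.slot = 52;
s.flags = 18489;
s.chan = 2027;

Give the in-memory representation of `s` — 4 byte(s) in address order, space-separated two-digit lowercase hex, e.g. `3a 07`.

d2 41 cf eb

slot (6b) val=52 bits=0x34 at bit 26: 0xd0000000
flags (15b) val=18489 bits=0x4839 at bit 11: 0xd241c800
chan (11b) val=2027 bits=0x7eb at bit 0: 0xd241cfeb
word = 0xd241cfeb → big-endian bytes:
  [0]=0xd2  [1]=0x41  [2]=0xcf  [3]=0xeb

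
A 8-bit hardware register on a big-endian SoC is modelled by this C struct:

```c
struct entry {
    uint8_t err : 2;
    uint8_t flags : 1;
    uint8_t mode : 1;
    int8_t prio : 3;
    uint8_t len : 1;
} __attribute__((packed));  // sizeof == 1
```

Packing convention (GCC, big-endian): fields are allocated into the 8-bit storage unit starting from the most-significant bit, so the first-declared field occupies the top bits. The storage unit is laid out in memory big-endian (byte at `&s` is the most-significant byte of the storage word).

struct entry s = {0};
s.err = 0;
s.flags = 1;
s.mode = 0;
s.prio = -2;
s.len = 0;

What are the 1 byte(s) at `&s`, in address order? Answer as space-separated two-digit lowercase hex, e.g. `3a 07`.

[6+:2] err=0 & 0x3 = 0x0; word=0x00
[5+:1] flags=1 & 0x1 = 0x1; word=0x20
[4+:1] mode=0 & 0x1 = 0x0; word=0x20
[1+:3] prio=-2 & 0x7 = 0x6; word=0x2c
[0+:1] len=0 & 0x1 = 0x0; word=0x2c
word = 0x2c → big-endian bytes:
  [0]=0x2c

2c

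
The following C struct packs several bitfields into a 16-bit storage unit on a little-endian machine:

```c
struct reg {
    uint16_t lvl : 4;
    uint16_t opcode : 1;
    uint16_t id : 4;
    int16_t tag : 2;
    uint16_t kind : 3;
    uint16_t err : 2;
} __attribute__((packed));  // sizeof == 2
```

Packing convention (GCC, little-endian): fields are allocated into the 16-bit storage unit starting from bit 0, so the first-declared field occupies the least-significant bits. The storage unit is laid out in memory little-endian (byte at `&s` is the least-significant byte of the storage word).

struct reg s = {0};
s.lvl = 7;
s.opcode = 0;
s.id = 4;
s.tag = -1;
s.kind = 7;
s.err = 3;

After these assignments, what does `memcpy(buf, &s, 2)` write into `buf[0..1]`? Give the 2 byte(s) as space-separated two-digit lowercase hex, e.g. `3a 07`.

87 fe

lvl:4 = 7 → 0x7 << 0 → word 0x0007
opcode:1 = 0 → 0x0 << 4 → word 0x0007
id:4 = 4 → 0x4 << 5 → word 0x0087
tag:2 = -1 → 0x3 << 9 → word 0x0687
kind:3 = 7 → 0x7 << 11 → word 0x3e87
err:2 = 3 → 0x3 << 14 → word 0xfe87
word = 0xfe87 → little-endian bytes:
  [0]=0x87  [1]=0xfe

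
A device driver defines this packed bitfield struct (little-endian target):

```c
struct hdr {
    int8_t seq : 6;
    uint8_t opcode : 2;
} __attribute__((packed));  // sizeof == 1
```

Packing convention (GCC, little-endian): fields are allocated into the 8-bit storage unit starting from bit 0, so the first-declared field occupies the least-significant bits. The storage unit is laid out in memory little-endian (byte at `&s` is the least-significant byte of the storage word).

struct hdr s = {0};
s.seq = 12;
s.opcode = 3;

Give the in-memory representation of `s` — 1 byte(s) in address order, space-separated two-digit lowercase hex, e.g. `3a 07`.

cc

seq (6b) val=12 bits=0xc at bit 0: 0x0c
opcode (2b) val=3 bits=0x3 at bit 6: 0xcc
word = 0xcc → little-endian bytes:
  [0]=0xcc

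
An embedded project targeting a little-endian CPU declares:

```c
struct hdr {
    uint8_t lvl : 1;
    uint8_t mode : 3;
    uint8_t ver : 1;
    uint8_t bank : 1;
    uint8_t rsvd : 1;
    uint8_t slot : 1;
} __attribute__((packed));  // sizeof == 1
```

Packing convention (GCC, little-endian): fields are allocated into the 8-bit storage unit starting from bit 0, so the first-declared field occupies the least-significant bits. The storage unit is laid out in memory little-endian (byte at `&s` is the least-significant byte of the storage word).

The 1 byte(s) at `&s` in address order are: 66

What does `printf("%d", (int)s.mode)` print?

[0]=0x66 (little-endian) → word 0x66
lvl [0+:1] = (word>>0) & 0x1 = 0
mode [1+:3] = (word>>1) & 0x7 = 3  ←
ver [4+:1] = (word>>4) & 0x1 = 0
bank [5+:1] = (word>>5) & 0x1 = 1
rsvd [6+:1] = (word>>6) & 0x1 = 1
slot [7+:1] = (word>>7) & 0x1 = 0

3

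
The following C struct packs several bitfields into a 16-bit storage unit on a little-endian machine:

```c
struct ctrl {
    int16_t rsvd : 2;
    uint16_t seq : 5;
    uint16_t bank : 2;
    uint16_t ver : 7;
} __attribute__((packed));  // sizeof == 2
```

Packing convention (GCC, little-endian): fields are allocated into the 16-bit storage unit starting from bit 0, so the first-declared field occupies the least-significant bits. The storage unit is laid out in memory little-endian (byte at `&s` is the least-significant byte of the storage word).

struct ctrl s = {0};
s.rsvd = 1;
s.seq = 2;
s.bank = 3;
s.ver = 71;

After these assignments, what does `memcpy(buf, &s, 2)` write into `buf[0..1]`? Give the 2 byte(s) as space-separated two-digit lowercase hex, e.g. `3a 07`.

89 8f

[0+:2] rsvd=1 & 0x3 = 0x1; word=0x0001
[2+:5] seq=2 & 0x1f = 0x2; word=0x0009
[7+:2] bank=3 & 0x3 = 0x3; word=0x0189
[9+:7] ver=71 & 0x7f = 0x47; word=0x8f89
word = 0x8f89 → little-endian bytes:
  [0]=0x89  [1]=0x8f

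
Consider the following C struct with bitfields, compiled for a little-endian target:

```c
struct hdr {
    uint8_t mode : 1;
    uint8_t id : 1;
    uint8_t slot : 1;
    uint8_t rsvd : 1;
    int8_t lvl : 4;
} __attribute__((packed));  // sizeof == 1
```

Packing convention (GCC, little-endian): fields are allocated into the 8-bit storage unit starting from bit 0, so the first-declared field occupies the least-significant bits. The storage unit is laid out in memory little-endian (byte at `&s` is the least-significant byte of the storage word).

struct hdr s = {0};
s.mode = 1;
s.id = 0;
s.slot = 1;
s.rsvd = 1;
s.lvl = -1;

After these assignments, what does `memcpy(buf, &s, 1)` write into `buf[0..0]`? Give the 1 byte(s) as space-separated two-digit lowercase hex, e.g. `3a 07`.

fd

mode (1b) val=1 bits=0x1 at bit 0: 0x01
id (1b) val=0 bits=0x0 at bit 1: 0x01
slot (1b) val=1 bits=0x1 at bit 2: 0x05
rsvd (1b) val=1 bits=0x1 at bit 3: 0x0d
lvl (4b) val=-1 bits=0xf at bit 4: 0xfd
word = 0xfd → little-endian bytes:
  [0]=0xfd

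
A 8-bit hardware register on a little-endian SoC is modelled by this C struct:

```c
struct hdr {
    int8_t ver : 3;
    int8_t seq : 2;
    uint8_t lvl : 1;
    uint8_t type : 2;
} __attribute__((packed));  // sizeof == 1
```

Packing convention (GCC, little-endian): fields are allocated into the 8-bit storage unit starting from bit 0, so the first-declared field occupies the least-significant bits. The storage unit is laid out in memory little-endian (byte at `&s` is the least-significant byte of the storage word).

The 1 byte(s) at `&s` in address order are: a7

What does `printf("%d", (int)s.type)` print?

2

[0]=0xa7 (little-endian) → word 0xa7
ver [0+:3] = (word>>0) & 0x7 = 7
seq [3+:2] = (word>>3) & 0x3 = 0
lvl [5+:1] = (word>>5) & 0x1 = 1
type [6+:2] = (word>>6) & 0x3 = 2  ←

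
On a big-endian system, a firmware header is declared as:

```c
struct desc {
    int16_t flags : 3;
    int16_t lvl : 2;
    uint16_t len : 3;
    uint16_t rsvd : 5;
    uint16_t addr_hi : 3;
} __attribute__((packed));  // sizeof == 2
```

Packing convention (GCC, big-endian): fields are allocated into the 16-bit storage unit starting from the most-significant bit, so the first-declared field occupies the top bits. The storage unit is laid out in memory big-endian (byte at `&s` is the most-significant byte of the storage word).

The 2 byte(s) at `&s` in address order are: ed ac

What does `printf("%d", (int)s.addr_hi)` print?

[0]=0xed [1]=0xac (big-endian) → word 0xedac
flags [13+:3] = (word>>13) & 0x7 = 7
lvl [11+:2] = (word>>11) & 0x3 = 1
len [8+:3] = (word>>8) & 0x7 = 5
rsvd [3+:5] = (word>>3) & 0x1f = 21
addr_hi [0+:3] = (word>>0) & 0x7 = 4  ←

4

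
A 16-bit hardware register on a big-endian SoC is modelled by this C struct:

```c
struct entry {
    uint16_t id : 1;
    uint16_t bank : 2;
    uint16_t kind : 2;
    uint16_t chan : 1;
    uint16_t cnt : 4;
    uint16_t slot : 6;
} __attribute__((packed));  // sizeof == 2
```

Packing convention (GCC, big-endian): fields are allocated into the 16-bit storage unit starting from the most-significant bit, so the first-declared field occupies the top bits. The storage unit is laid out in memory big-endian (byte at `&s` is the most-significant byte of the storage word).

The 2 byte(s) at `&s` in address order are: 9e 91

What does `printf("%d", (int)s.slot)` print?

[0]=0x9e [1]=0x91 (big-endian) → word 0x9e91
id [15+:1] = (word>>15) & 0x1 = 1
bank [13+:2] = (word>>13) & 0x3 = 0
kind [11+:2] = (word>>11) & 0x3 = 3
chan [10+:1] = (word>>10) & 0x1 = 1
cnt [6+:4] = (word>>6) & 0xf = 10
slot [0+:6] = (word>>0) & 0x3f = 17  ←

17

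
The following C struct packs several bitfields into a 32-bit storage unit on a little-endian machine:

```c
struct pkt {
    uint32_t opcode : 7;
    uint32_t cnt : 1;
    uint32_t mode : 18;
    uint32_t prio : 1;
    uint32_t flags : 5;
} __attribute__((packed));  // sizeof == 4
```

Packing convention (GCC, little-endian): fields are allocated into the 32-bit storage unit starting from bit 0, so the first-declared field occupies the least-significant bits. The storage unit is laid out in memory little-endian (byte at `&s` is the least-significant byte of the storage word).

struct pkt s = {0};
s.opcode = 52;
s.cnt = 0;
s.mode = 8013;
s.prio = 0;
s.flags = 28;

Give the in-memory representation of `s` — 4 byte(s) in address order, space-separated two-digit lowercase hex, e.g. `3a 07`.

34 4d 1f e0

opcode:7 = 52 → 0x34 << 0 → word 0x00000034
cnt:1 = 0 → 0x0 << 7 → word 0x00000034
mode:18 = 8013 → 0x1f4d << 8 → word 0x001f4d34
prio:1 = 0 → 0x0 << 26 → word 0x001f4d34
flags:5 = 28 → 0x1c << 27 → word 0xe01f4d34
word = 0xe01f4d34 → little-endian bytes:
  [0]=0x34  [1]=0x4d  [2]=0x1f  [3]=0xe0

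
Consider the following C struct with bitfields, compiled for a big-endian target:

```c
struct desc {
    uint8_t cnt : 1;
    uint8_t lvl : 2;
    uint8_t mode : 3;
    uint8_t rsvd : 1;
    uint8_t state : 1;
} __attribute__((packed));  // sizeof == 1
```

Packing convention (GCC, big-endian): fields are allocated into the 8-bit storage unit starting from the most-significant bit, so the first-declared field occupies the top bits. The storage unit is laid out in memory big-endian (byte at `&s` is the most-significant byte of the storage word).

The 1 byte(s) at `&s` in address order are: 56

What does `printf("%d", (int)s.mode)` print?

[0]=0x56 (big-endian) → word 0x56
cnt:1 @ bit 7 → (0x56>>7)&0x1 = 0x0
lvl:2 @ bit 5 → (0x56>>5)&0x3 = 0x2
mode:3 @ bit 2 → (0x56>>2)&0x7 = 0x5  ←
rsvd:1 @ bit 1 → (0x56>>1)&0x1 = 0x1
state:1 @ bit 0 → (0x56>>0)&0x1 = 0x0

5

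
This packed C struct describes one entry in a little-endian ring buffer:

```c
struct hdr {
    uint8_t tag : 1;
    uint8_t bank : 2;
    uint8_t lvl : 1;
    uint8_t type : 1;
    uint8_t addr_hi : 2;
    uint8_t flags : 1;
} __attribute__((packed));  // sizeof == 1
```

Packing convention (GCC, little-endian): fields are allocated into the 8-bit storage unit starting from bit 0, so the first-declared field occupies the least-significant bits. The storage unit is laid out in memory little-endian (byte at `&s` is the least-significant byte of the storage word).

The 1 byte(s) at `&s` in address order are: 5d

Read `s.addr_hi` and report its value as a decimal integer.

2

[0]=0x5d (little-endian) → word 0x5d
tag:1 @ bit 0 → (0x5d>>0)&0x1 = 0x1
bank:2 @ bit 1 → (0x5d>>1)&0x3 = 0x2
lvl:1 @ bit 3 → (0x5d>>3)&0x1 = 0x1
type:1 @ bit 4 → (0x5d>>4)&0x1 = 0x1
addr_hi:2 @ bit 5 → (0x5d>>5)&0x3 = 0x2  ←
flags:1 @ bit 7 → (0x5d>>7)&0x1 = 0x0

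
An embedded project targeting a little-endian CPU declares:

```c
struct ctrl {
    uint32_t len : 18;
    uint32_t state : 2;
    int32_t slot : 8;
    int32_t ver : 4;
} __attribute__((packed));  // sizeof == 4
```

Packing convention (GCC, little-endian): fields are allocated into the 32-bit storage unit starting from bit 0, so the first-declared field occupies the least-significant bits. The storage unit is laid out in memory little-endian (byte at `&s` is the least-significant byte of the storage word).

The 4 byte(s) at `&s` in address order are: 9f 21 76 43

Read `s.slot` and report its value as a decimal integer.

[0]=0x9f [1]=0x21 [2]=0x76 [3]=0x43 (little-endian) → word 0x4376219f
len [0+:18] = (word>>0) & 0x3ffff = 139679
state [18+:2] = (word>>18) & 0x3 = 1
slot [20+:8] = (word>>20) & 0xff = 55  ←
ver [28+:4] = (word>>28) & 0xf = 4
slot signed 8b, MSB=0: value = 55

55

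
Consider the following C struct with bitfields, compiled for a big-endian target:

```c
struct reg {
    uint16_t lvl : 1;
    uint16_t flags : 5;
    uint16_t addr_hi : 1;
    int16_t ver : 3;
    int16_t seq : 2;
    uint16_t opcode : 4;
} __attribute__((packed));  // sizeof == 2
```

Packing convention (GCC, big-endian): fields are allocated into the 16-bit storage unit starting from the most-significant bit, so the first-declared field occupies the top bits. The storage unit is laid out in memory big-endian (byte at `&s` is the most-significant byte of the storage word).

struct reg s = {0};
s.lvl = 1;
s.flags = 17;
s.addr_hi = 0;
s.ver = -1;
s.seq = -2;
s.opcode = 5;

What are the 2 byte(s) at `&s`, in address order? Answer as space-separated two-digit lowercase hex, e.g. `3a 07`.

c5 e5

lvl (1b) val=1 bits=0x1 at bit 15: 0x8000
flags (5b) val=17 bits=0x11 at bit 10: 0xc400
addr_hi (1b) val=0 bits=0x0 at bit 9: 0xc400
ver (3b) val=-1 bits=0x7 at bit 6: 0xc5c0
seq (2b) val=-2 bits=0x2 at bit 4: 0xc5e0
opcode (4b) val=5 bits=0x5 at bit 0: 0xc5e5
word = 0xc5e5 → big-endian bytes:
  [0]=0xc5  [1]=0xe5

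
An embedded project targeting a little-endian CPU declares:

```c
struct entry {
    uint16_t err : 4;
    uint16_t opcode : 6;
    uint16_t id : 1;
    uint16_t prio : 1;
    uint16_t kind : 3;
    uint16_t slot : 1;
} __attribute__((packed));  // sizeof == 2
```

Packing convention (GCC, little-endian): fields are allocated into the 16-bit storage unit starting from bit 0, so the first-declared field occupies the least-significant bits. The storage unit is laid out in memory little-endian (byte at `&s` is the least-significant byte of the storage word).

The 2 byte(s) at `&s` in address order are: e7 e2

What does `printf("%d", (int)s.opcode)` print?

[0]=0xe7 [1]=0xe2 (little-endian) → word 0xe2e7
err:4 @ bit 0 → (0xe2e7>>0)&0xf = 0x7
opcode:6 @ bit 4 → (0xe2e7>>4)&0x3f = 0x2e  ←
id:1 @ bit 10 → (0xe2e7>>10)&0x1 = 0x0
prio:1 @ bit 11 → (0xe2e7>>11)&0x1 = 0x0
kind:3 @ bit 12 → (0xe2e7>>12)&0x7 = 0x6
slot:1 @ bit 15 → (0xe2e7>>15)&0x1 = 0x1

46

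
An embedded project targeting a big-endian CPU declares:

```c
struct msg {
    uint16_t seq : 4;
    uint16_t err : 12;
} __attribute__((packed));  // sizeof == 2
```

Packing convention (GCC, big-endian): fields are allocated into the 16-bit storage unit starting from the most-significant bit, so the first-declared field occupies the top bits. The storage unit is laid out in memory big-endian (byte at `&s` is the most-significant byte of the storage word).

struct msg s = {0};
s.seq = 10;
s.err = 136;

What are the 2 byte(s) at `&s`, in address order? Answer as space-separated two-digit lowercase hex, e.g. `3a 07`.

a0 88

seq (4b) val=10 bits=0xa at bit 12: 0xa000
err (12b) val=136 bits=0x88 at bit 0: 0xa088
word = 0xa088 → big-endian bytes:
  [0]=0xa0  [1]=0x88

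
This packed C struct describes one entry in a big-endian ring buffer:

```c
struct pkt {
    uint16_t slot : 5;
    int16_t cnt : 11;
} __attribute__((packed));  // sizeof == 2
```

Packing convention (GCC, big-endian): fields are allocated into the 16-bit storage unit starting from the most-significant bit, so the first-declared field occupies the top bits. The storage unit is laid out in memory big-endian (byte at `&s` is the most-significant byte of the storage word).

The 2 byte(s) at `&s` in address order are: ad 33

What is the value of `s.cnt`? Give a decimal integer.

[0]=0xad [1]=0x33 (big-endian) → word 0xad33
slot:5 @ bit 11 → (0xad33>>11)&0x1f = 0x15
cnt:11 @ bit 0 → (0xad33>>0)&0x7ff = 0x533  ←
cnt signed 11b, MSB=1: 1331 - 2048 = -717

-717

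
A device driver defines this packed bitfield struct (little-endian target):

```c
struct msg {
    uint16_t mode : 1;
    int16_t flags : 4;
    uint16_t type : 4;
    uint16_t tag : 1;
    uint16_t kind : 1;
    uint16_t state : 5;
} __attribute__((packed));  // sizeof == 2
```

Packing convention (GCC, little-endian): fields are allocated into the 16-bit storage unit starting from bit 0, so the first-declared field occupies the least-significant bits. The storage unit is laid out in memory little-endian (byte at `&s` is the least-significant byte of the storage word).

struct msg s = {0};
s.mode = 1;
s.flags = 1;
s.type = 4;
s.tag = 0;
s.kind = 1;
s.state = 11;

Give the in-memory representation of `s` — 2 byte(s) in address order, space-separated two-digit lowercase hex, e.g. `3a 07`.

[0+:1] mode=1 & 0x1 = 0x1; word=0x0001
[1+:4] flags=1 & 0xf = 0x1; word=0x0003
[5+:4] type=4 & 0xf = 0x4; word=0x0083
[9+:1] tag=0 & 0x1 = 0x0; word=0x0083
[10+:1] kind=1 & 0x1 = 0x1; word=0x0483
[11+:5] state=11 & 0x1f = 0xb; word=0x5c83
word = 0x5c83 → little-endian bytes:
  [0]=0x83  [1]=0x5c

83 5c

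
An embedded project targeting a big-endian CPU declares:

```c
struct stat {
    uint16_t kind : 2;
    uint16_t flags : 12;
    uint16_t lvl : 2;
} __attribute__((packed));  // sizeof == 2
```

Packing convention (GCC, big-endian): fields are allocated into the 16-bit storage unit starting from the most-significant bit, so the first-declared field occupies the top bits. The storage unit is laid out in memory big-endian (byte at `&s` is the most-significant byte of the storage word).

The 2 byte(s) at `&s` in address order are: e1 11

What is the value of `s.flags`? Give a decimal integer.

2116

[0]=0xe1 [1]=0x11 (big-endian) → word 0xe111
kind:2 @ bit 14 → (0xe111>>14)&0x3 = 0x3
flags:12 @ bit 2 → (0xe111>>2)&0xfff = 0x844  ←
lvl:2 @ bit 0 → (0xe111>>0)&0x3 = 0x1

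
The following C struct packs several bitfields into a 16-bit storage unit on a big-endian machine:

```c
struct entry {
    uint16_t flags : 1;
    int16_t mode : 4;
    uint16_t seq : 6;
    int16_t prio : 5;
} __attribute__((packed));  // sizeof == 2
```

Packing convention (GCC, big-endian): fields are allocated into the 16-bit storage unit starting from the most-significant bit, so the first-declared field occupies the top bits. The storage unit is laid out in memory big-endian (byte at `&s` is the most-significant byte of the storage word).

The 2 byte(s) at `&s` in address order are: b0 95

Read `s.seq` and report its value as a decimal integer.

[0]=0xb0 [1]=0x95 (big-endian) → word 0xb095
flags:1 @ bit 15 → (0xb095>>15)&0x1 = 0x1
mode:4 @ bit 11 → (0xb095>>11)&0xf = 0x6
seq:6 @ bit 5 → (0xb095>>5)&0x3f = 0x4  ←
prio:5 @ bit 0 → (0xb095>>0)&0x1f = 0x15

4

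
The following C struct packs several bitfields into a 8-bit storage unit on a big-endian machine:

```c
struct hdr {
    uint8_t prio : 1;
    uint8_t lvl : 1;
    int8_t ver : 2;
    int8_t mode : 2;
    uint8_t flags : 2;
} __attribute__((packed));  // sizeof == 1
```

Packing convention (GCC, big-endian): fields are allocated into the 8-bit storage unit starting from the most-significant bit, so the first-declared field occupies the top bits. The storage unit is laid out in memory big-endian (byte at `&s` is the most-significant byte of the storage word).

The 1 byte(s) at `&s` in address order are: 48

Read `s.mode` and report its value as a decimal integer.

-2

[0]=0x48 (big-endian) → word 0x48
prio:1 @ bit 7 → (0x48>>7)&0x1 = 0x0
lvl:1 @ bit 6 → (0x48>>6)&0x1 = 0x1
ver:2 @ bit 4 → (0x48>>4)&0x3 = 0x0
mode:2 @ bit 2 → (0x48>>2)&0x3 = 0x2  ←
flags:2 @ bit 0 → (0x48>>0)&0x3 = 0x0
mode signed 2b, MSB=1: 2 - 4 = -2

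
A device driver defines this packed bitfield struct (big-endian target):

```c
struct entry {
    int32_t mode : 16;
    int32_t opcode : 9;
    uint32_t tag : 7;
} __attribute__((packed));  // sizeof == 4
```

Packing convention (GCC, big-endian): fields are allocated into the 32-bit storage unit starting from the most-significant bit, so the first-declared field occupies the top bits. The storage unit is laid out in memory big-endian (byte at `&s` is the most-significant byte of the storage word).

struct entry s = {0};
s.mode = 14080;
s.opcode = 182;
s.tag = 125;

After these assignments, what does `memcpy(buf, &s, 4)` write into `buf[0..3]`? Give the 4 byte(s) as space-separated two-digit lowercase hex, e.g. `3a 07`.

37 00 5b 7d

[16+:16] mode=14080 & 0xffff = 0x3700; word=0x37000000
[7+:9] opcode=182 & 0x1ff = 0xb6; word=0x37005b00
[0+:7] tag=125 & 0x7f = 0x7d; word=0x37005b7d
word = 0x37005b7d → big-endian bytes:
  [0]=0x37  [1]=0x00  [2]=0x5b  [3]=0x7d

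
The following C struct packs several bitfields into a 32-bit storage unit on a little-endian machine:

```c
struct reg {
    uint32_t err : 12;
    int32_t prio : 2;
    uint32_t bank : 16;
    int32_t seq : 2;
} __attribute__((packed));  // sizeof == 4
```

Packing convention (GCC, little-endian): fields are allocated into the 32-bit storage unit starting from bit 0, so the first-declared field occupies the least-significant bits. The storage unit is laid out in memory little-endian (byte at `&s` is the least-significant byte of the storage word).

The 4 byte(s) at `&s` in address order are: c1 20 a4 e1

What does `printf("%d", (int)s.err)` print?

[0]=0xc1 [1]=0x20 [2]=0xa4 [3]=0xe1 (little-endian) → word 0xe1a420c1
err:12 @ bit 0 → (0xe1a420c1>>0)&0xfff = 0xc1  ←
prio:2 @ bit 12 → (0xe1a420c1>>12)&0x3 = 0x2
bank:16 @ bit 14 → (0xe1a420c1>>14)&0xffff = 0x8690
seq:2 @ bit 30 → (0xe1a420c1>>30)&0x3 = 0x3

193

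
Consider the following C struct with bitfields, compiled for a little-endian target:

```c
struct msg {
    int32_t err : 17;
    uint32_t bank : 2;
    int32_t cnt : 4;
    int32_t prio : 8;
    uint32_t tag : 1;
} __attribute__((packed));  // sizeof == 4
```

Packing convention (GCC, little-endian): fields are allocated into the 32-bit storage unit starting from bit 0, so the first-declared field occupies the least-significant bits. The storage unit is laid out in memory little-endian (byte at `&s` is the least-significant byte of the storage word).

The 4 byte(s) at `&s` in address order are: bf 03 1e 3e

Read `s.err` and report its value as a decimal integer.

959

[0]=0xbf [1]=0x03 [2]=0x1e [3]=0x3e (little-endian) → word 0x3e1e03bf
err [0+:17] = (word>>0) & 0x1ffff = 959  ←
bank [17+:2] = (word>>17) & 0x3 = 3
cnt [19+:4] = (word>>19) & 0xf = 3
prio [23+:8] = (word>>23) & 0xff = 124
tag [31+:1] = (word>>31) & 0x1 = 0
err signed 17b, MSB=0: value = 959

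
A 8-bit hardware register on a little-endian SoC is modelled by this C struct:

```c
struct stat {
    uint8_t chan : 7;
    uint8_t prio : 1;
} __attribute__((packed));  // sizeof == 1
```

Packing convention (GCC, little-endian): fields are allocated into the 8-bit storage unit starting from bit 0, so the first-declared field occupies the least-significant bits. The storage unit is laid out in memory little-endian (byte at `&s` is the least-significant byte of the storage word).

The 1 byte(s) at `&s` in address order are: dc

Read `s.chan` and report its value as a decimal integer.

[0]=0xdc (little-endian) → word 0xdc
chan [0+:7] = (word>>0) & 0x7f = 92  ←
prio [7+:1] = (word>>7) & 0x1 = 1

92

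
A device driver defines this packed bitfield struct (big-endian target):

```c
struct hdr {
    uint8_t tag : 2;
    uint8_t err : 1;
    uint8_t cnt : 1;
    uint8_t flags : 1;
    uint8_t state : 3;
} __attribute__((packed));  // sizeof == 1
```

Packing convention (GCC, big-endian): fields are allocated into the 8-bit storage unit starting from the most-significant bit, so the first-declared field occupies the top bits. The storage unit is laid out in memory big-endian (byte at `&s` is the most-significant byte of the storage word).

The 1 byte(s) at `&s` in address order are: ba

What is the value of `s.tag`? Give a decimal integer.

2

[0]=0xba (big-endian) → word 0xba
tag:2 @ bit 6 → (0xba>>6)&0x3 = 0x2  ←
err:1 @ bit 5 → (0xba>>5)&0x1 = 0x1
cnt:1 @ bit 4 → (0xba>>4)&0x1 = 0x1
flags:1 @ bit 3 → (0xba>>3)&0x1 = 0x1
state:3 @ bit 0 → (0xba>>0)&0x7 = 0x2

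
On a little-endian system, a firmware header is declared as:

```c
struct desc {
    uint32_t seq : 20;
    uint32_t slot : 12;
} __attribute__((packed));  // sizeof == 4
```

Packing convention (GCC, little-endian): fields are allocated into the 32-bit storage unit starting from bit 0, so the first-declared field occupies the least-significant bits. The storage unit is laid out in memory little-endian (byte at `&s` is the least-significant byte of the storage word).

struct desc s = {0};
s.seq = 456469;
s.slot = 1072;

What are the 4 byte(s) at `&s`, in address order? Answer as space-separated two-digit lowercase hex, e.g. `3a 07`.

[0+:20] seq=456469 & 0xfffff = 0x6f715; word=0x0006f715
[20+:12] slot=1072 & 0xfff = 0x430; word=0x4306f715
word = 0x4306f715 → little-endian bytes:
  [0]=0x15  [1]=0xf7  [2]=0x06  [3]=0x43

15 f7 06 43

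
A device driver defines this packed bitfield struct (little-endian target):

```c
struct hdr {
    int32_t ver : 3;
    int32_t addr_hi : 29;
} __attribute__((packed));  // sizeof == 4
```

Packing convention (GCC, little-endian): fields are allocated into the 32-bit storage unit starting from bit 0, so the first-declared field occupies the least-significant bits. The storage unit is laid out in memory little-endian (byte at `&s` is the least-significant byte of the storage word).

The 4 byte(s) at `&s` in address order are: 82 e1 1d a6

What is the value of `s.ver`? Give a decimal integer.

2

[0]=0x82 [1]=0xe1 [2]=0x1d [3]=0xa6 (little-endian) → word 0xa61de182
ver [0+:3] = (word>>0) & 0x7 = 2  ←
addr_hi [3+:29] = (word>>3) & 0x1fffffff = 348372016
ver signed 3b, MSB=0: value = 2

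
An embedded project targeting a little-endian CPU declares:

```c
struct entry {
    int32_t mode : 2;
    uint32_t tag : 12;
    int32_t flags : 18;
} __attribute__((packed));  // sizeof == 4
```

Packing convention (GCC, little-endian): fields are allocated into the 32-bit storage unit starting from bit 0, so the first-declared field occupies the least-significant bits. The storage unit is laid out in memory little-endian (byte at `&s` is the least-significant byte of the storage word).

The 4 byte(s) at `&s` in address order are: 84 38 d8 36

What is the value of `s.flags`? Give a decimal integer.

[0]=0x84 [1]=0x38 [2]=0xd8 [3]=0x36 (little-endian) → word 0x36d83884
mode [0+:2] = (word>>0) & 0x3 = 0
tag [2+:12] = (word>>2) & 0xfff = 3617
flags [14+:18] = (word>>14) & 0x3ffff = 56160  ←
flags signed 18b, MSB=0: value = 56160

56160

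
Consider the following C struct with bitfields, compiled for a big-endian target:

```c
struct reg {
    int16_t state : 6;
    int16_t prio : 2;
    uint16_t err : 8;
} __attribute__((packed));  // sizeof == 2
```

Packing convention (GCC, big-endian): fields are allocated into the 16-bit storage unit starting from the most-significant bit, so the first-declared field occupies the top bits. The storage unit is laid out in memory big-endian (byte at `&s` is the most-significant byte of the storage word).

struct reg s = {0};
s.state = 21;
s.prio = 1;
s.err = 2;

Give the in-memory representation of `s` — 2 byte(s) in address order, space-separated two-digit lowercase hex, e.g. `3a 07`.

55 02

[10+:6] state=21 & 0x3f = 0x15; word=0x5400
[8+:2] prio=1 & 0x3 = 0x1; word=0x5500
[0+:8] err=2 & 0xff = 0x2; word=0x5502
word = 0x5502 → big-endian bytes:
  [0]=0x55  [1]=0x02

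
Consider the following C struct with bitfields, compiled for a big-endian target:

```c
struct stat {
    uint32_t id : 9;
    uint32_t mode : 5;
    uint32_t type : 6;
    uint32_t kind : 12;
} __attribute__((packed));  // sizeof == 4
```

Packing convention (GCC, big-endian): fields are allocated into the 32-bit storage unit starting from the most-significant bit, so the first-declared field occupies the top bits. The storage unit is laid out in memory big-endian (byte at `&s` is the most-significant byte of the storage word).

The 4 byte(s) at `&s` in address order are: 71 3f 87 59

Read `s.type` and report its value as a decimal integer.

56

[0]=0x71 [1]=0x3f [2]=0x87 [3]=0x59 (big-endian) → word 0x713f8759
id:9 @ bit 23 → (0x713f8759>>23)&0x1ff = 0xe2
mode:5 @ bit 18 → (0x713f8759>>18)&0x1f = 0xf
type:6 @ bit 12 → (0x713f8759>>12)&0x3f = 0x38  ←
kind:12 @ bit 0 → (0x713f8759>>0)&0xfff = 0x759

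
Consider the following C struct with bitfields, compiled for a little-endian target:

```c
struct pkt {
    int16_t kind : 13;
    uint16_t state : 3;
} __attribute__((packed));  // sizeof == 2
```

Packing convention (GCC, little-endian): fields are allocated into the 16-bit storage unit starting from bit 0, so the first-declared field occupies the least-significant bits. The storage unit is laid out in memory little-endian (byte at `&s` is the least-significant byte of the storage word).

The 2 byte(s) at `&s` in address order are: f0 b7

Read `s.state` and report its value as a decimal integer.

5

[0]=0xf0 [1]=0xb7 (little-endian) → word 0xb7f0
kind [0+:13] = (word>>0) & 0x1fff = 6128
state [13+:3] = (word>>13) & 0x7 = 5  ←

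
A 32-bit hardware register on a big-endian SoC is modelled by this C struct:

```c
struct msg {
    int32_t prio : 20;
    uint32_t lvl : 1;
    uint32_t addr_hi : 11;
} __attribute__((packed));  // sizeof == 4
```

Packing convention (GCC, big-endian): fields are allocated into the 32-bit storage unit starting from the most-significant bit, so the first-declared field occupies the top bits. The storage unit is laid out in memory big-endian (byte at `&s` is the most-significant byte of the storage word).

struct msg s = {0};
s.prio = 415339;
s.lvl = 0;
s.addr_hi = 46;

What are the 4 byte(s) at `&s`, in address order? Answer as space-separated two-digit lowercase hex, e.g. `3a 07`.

65 66 b0 2e

prio:20 = 415339 → 0x6566b << 12 → word 0x6566b000
lvl:1 = 0 → 0x0 << 11 → word 0x6566b000
addr_hi:11 = 46 → 0x2e << 0 → word 0x6566b02e
word = 0x6566b02e → big-endian bytes:
  [0]=0x65  [1]=0x66  [2]=0xb0  [3]=0x2e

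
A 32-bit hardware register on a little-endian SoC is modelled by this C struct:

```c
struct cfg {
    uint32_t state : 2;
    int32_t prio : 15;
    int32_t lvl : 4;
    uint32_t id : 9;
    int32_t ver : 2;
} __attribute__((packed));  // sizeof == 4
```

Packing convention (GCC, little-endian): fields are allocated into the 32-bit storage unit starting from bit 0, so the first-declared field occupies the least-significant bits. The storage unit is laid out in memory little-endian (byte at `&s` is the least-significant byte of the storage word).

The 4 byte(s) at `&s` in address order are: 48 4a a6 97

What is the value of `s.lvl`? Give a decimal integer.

[0]=0x48 [1]=0x4a [2]=0xa6 [3]=0x97 (little-endian) → word 0x97a64a48
state:2 @ bit 0 → (0x97a64a48>>0)&0x3 = 0x0
prio:15 @ bit 2 → (0x97a64a48>>2)&0x7fff = 0x1292
lvl:4 @ bit 17 → (0x97a64a48>>17)&0xf = 0x3  ←
id:9 @ bit 21 → (0x97a64a48>>21)&0x1ff = 0xbd
ver:2 @ bit 30 → (0x97a64a48>>30)&0x3 = 0x2
lvl signed 4b, MSB=0: value = 3

3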